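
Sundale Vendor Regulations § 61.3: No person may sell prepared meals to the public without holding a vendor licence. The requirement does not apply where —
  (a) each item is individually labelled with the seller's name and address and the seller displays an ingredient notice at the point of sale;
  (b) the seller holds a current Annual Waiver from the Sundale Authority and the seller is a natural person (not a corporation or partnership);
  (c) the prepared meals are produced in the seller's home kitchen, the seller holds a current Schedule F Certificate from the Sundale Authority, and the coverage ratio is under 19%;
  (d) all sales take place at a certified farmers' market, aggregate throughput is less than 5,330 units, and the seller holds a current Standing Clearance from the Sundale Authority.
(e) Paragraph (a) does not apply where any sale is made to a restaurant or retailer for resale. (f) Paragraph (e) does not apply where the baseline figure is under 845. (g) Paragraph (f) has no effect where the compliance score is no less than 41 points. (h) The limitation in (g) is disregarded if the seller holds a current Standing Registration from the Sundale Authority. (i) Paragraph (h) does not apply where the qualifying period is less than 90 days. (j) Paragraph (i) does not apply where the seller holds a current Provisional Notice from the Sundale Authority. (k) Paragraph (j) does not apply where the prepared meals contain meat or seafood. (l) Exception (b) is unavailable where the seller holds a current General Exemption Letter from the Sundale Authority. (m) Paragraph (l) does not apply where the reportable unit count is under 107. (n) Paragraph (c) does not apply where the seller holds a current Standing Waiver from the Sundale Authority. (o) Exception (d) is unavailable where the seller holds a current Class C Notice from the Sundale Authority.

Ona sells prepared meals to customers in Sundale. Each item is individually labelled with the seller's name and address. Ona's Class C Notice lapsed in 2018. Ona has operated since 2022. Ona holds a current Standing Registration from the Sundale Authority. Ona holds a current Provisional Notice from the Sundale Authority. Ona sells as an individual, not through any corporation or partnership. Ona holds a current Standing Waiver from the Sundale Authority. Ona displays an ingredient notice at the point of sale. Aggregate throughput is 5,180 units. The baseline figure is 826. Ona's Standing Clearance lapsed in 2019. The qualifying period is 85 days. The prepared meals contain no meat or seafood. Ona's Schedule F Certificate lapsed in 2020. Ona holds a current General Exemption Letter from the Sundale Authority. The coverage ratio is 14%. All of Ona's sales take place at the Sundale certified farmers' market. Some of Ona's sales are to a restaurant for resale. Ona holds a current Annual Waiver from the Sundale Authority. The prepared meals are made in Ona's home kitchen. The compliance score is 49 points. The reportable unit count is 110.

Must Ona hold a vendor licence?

Exception (a) is satisfied on its face — items are individually labelled; an ingredient notice is displayed. Applying paragraphs (e)–(k): (e) would limit (a) — some sales are to a restaurant for resale — but (f) sets (e) aside: (f) operates against (e): the baseline figure is 826, under the 845 limit. (g) is triggered (the compliance score is 49 points, meeting the 41 points threshold), but yields to (h): (h) operates against (g): a current Standing Registration is held. (i) is engaged (the qualifying period is 85 days, less than the 90 days limit), but yields to (j): (j) operates against (i): a current Provisional Notice is held. (k) does not operate here (the prepared meals contain no meat or seafood), so (j) stands. (a) remains available.
Exception (b)'s conditions are all satisfied: a current Annual Waiver is held; the seller is a natural person. But: (l) operates against (b): a current General Exemption Letter is held. (m), which would lift (l), is not triggered — the reportable unit count is 110, not under 107. Exception (b) does not apply.
Exception (c) fails — no current Schedule F Certificate is held.
Exception (d) requires that the seller holds a current Standing Clearance from the Sundale Authority; but there is no Standing Clearance in force, so (d) is unavailable.

No — exception (a) applies; Ona is not required to hold a vendor licence.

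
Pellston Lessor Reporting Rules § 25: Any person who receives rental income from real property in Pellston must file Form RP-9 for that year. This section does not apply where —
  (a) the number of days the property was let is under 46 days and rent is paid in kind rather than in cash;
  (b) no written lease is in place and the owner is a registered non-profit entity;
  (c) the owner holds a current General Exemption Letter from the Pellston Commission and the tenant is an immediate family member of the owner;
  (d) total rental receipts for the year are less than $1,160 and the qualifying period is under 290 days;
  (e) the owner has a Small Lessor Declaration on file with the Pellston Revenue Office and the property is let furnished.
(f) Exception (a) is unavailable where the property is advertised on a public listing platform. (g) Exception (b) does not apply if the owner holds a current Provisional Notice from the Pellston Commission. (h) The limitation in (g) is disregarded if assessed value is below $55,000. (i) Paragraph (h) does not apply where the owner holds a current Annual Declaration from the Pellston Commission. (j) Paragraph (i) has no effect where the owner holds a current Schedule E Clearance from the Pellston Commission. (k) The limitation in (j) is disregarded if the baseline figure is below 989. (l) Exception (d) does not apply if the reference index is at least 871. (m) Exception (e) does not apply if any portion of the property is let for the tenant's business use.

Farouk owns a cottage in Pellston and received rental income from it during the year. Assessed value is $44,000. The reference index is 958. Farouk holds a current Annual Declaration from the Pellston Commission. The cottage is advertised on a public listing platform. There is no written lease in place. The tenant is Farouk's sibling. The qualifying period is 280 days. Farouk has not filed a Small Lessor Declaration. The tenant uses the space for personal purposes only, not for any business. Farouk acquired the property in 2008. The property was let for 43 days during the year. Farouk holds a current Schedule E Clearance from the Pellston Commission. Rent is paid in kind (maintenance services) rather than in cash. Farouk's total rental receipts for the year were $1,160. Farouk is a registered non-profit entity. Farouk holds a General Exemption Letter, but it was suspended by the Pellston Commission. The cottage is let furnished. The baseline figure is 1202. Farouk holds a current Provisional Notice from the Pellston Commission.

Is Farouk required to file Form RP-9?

Exception (a): the number of days the property was let is 43 days, under the 46 days limit; rent is paid in kind — every condition holds. But applying paragraph (f): (f) operates — the property is publicly advertised. So (a) is unavailable.
All of (b)'s requirements are met (there is no written lease; Farouk is a registered non-profit). Applying paragraphs (g)–(k): (g) would limit (b) — a current Provisional Notice is held — but (h) sets (g) aside: (h) is triggered — assessed value is $44,000, below the $55,000 limit. (i) applies (a current Annual Declaration is held), but is itself disapplied by (j): (j) is engaged — a current Schedule E Clearance is held. (k) does not operate here (the baseline figure is 1,202, not below 989), so (j) stands. (b) remains available.
Exception (c) fails — there is no General Exemption Letter in force.
Exception (d) fails — total rental receipts for the year are $1,160, not less than $1,160.
Exception (e) fails — no Small Lessor Declaration is on file.

No — exception (b) applies; Farouk is not required to file Form RP-9.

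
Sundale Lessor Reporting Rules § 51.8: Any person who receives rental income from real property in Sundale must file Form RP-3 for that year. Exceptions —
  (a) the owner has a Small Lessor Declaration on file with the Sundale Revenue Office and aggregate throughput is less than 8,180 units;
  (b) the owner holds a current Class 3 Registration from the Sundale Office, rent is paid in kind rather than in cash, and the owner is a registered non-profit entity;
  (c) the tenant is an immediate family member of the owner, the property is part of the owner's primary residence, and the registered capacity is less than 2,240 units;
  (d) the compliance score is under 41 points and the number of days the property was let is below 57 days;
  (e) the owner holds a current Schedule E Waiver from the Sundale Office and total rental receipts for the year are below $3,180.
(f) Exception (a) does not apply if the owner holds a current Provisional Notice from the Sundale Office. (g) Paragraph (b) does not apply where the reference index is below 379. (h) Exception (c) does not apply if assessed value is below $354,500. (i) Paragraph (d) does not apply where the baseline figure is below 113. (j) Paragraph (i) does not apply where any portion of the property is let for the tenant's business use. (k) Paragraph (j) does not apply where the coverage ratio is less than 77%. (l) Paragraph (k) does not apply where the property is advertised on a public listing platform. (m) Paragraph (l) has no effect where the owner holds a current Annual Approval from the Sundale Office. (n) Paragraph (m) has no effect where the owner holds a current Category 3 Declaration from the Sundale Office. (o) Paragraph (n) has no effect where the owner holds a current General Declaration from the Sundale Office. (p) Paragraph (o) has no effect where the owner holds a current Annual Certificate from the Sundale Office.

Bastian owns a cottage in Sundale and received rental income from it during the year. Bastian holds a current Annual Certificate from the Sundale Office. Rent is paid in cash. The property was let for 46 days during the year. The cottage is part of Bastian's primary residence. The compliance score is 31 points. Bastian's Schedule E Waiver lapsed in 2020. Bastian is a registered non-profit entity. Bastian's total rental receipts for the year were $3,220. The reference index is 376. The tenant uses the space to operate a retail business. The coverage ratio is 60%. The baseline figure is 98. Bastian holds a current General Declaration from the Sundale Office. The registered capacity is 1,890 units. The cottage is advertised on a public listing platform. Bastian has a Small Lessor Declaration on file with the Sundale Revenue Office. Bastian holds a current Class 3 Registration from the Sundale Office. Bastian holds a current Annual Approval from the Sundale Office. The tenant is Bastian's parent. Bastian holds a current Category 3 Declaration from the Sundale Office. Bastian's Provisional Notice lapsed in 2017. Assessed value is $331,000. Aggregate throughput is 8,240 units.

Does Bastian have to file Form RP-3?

Exception (a) does not apply: aggregate throughput is 8,240 units, not less than 8,180 units.
Exception (b) does not apply: rent is paid in cash.
All of (c)'s requirements are met (the tenant is an immediate family member; the cottage is part of the primary residence; the registered capacity is 1,890 units, less than the 2,240 units limit). But applying paragraph (h): (h) operates against (c): assessed value is $331,000, below the $354,500 limit. Exception (c) does not apply.
Exception (d): the compliance score is 31 points, under the 41 points limit; the number of days the property was let is 46 days, below the 57 days limit — every condition holds. Under paragraphs (i)–(p): (i) would limit (d) — the baseline figure is 98, below the 113 limit — but (j) sets (i) aside: (j) operates against (i): the space is let for business use. (k) is engaged (the coverage ratio is 60%, less than the 77% limit), but is itself disapplied by (l): (l) operates — the property is publicly advertised. (m) applies (a current Annual Approval is held), but yields to (n): (n) operates — a current Category 3 Declaration is held. (o) would limit (n) — a current General Declaration is held — but (p) sets (o) aside: (p) operates against (o): a current Annual Certificate is held. So (d) applies.
Exception (e) does not apply: no current Schedule E Waiver is held.

No — exception (d) applies; Bastian is not required to file Form RP-3.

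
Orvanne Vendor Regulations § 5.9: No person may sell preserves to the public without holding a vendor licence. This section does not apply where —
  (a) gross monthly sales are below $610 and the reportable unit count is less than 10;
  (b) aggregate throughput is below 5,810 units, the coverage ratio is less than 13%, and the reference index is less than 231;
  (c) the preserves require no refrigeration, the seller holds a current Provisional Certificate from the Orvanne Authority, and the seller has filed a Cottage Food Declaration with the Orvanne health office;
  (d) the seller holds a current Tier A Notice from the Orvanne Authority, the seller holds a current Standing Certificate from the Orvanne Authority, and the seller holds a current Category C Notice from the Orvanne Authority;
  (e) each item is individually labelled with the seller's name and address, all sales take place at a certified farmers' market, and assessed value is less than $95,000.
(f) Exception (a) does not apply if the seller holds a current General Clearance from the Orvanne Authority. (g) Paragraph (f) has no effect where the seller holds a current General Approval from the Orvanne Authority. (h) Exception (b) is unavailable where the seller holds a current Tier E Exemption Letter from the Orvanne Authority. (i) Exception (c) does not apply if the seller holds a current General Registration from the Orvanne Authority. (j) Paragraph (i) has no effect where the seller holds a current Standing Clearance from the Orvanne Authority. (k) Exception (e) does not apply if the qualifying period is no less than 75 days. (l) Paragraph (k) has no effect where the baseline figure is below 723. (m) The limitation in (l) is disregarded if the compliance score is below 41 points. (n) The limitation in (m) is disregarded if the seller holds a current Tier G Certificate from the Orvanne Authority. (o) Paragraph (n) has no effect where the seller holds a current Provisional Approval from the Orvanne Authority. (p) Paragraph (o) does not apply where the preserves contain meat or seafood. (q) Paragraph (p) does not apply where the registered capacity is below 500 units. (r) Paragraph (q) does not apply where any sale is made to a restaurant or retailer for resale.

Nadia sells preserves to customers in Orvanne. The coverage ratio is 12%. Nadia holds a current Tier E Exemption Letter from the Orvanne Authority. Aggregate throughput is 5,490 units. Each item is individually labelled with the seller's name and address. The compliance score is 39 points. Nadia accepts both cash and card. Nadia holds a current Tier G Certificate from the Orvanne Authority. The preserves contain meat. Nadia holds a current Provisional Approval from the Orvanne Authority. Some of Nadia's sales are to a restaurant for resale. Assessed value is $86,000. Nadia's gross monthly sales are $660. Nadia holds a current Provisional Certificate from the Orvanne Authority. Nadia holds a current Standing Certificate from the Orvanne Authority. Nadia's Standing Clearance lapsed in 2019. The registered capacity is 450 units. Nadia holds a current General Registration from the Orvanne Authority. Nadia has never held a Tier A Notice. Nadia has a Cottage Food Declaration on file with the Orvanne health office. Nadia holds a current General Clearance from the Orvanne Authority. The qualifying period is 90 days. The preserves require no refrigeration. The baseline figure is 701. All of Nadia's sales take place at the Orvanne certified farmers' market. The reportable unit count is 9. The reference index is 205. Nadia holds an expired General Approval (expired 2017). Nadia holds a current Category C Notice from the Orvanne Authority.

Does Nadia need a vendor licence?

No — exception (e) applies; Nadia is not required to hold a vendor licence.

Exception (a) requires that gross monthly sales are below $610; but gross monthly sales are $660, not below $610, so (a) is unavailable.
Exception (b)'s conditions are all satisfied: aggregate throughput is 5,490 units, below the 5,810 units limit; the coverage ratio is 12%, less than the 13% limit; the reference index is 205, less than the 231 limit. Turning to paragraph (h): (h) is engaged — a current Tier E Exemption Letter is held. So (b) is unavailable.
Exception (c)'s conditions are all satisfied: the preserves are shelf-stable; a current Provisional Certificate is held; a Cottage Food Declaration is on file. But applying paragraphs (i)–(j): (i) is engaged — a current General Registration is held. (j), which would lift (i), does not operate here — no current Standing Clearance is held. Exception (c) does not apply.
Exception (d) requires that the seller holds a current Tier A Notice from the Orvanne Authority; but there is no Tier A Notice in force, so (d) is unavailable.
Exception (e): items are individually labelled; all sales are at a certified farmers' market; assessed value is $86,000, less than the $95,000 limit — every condition holds. Applying paragraphs (k)–(r): (k) operates (the qualifying period is 90 days, meeting the 75 days threshold), but yields to (l): (l) operates against (k): the baseline figure is 701, below the 723 limit. (m) would limit (l) — the compliance score is 39 points, below the 41 points limit — but (n) sets (m) aside: (n) is triggered — a current Tier G Certificate is held. (o) would limit (n) — a current Provisional Approval is held — but (p) sets (o) aside: (p) applies — the preserves contain meat. (q) is triggered (the registered capacity is 450 units, below the 500 units limit), but is set aside by (r): (r) is engaged — some sales are to a restaurant for resale. So (e) applies.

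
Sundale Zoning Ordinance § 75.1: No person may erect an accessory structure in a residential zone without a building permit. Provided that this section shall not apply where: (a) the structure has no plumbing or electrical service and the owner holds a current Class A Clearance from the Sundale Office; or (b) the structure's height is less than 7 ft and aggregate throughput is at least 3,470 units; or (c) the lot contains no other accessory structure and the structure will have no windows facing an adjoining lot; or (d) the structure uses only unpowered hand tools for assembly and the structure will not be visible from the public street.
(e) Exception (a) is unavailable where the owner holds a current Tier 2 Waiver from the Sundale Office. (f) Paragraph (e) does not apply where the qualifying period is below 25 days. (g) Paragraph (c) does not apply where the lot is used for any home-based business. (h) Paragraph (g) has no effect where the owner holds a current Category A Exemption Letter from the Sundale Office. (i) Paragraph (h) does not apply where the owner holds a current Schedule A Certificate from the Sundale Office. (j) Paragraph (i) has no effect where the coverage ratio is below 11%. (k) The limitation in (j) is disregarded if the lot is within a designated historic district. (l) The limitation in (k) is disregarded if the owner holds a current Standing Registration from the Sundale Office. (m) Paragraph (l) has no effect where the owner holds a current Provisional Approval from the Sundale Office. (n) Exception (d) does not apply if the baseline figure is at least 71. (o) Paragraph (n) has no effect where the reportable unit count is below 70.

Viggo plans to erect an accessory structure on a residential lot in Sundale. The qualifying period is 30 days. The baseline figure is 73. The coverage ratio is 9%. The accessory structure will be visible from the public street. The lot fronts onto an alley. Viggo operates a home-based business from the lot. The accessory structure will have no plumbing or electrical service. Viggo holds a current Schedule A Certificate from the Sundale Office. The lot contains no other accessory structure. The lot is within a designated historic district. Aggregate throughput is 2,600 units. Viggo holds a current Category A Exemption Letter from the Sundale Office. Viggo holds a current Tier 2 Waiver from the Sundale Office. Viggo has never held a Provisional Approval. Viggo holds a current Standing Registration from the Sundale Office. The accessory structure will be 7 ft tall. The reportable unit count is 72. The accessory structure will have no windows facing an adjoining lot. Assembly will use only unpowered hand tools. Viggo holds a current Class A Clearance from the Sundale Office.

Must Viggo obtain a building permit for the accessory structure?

All of (a)'s requirements are met (there is no plumbing or electrical service; a current Class A Clearance is held). Turning to paragraphs (e)–(f): (e) operates against (a): a current Tier 2 Waiver is held. (f) is not triggered (the qualifying period is 30 days, not below 25 days), so (e) stands. (a) is therefore removed.
Exception (b) requires that the structure's height is less than 7 ft; but the structure's height is 7 ft, not less than 7 ft, so (b) is unavailable.
Exception (c): the lot has no other accessory structure; no windows face an adjoining lot — every condition holds. Under paragraphs (g)–(m): (g) would limit (c) — a home-based business operates on the lot — but (h) sets (g) aside: (h) operates against (g): a current Category A Exemption Letter is held. (i) would limit (h) — a current Schedule A Certificate is held — but (j) sets (i) aside: (j) is engaged — the coverage ratio is 9%, below the 11% limit. (k) would limit (j) — the lot is in a historic district — but (l) sets (k) aside: (l) operates against (k): a current Standing Registration is held. (m), which would lift (l), is inapplicable — the Provisional Approval is not current. Exception (c) stands.
Exception (d) requires that the structure will not be visible from the public street; but the structure will be visible from the street, so (d) is unavailable.

No — exception (c) applies; Viggo does not need a building permit.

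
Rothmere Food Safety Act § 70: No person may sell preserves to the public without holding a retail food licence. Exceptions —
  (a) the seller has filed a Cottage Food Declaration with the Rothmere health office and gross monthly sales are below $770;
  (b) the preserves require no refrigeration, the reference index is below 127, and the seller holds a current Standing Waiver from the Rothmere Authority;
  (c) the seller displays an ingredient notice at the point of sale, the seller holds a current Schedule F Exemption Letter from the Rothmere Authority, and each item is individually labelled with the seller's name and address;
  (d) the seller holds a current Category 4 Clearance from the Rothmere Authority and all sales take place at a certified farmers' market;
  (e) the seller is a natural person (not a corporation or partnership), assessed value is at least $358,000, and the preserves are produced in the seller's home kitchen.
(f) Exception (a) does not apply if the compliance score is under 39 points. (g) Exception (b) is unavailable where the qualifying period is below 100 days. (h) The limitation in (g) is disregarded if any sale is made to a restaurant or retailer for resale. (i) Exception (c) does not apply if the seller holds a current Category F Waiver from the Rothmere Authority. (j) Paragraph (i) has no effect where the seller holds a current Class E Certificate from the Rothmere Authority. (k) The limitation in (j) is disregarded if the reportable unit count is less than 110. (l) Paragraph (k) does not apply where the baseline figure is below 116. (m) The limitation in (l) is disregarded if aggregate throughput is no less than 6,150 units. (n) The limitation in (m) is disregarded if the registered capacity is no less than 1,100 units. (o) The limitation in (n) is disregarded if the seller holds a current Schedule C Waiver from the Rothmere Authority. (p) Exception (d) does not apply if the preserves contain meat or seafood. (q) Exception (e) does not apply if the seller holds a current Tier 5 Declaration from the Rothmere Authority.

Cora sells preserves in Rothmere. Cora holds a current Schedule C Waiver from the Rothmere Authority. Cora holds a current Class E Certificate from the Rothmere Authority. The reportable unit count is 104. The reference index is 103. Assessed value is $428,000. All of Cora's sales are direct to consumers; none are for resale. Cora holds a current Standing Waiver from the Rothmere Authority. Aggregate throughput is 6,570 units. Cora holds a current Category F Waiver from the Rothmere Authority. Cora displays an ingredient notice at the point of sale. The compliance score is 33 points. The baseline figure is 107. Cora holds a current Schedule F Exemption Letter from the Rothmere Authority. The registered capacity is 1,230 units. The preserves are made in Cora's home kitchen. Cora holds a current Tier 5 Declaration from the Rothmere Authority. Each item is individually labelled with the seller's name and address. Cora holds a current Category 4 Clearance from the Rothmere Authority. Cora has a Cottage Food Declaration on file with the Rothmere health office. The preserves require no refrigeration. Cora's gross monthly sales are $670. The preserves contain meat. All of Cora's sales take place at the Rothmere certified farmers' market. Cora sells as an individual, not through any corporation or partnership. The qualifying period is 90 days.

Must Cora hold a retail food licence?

Exception (a): a Cottage Food Declaration is on file; gross monthly sales are $670, below the $770 limit — every condition holds. But: (f) is triggered — the compliance score is 33 points, under the 39 points limit. Exception (a) does not apply.
All of (b)'s requirements are met (the preserves are shelf-stable; the reference index is 103, below the 127 limit; a current Standing Waiver is held). But: (g) is triggered — the qualifying period is 90 days, below the 100 days limit. (h) does not operate here (no sales are for resale), so (g) stands. (b) is therefore removed.
Exception (c)'s conditions are all satisfied: an ingredient notice is displayed; a current Schedule F Exemption Letter is held; items are individually labelled. But: (i) applies — a current Category F Waiver is held. (j) applies (a current Class E Certificate is held), but is displaced by (k): (k) operates against (j): the reportable unit count is 104, less than the 110 limit. (l) is triggered (the baseline figure is 107, below the 116 limit), but is itself disapplied by (m): (m) operates against (l): aggregate throughput is 6,570 units, meeting the 6,150 units threshold. (n) would limit (m) — the registered capacity is 1,230 units, meeting the 1,100 units threshold — but (o) sets (n) aside: (o) operates against (n): a current Schedule C Waiver is held. (c) is therefore removed.
Exception (d) is satisfied on its face — a current Category 4 Clearance is held; all sales are at a certified farmers' market. But: (p) operates against (d): the preserves contain meat. Exception (d) does not apply.
Exception (e)'s conditions are all satisfied: the seller is a natural person; assessed value is $428,000, meeting the $358,000 threshold; the preserves are home-kitchen produced. However, paragraph (q) must be considered: (q) is engaged — a current Tier 5 Declaration is held. (e) is therefore removed.
No exception applies. The general rule governs.

Yes — Cora must hold a retail food licence.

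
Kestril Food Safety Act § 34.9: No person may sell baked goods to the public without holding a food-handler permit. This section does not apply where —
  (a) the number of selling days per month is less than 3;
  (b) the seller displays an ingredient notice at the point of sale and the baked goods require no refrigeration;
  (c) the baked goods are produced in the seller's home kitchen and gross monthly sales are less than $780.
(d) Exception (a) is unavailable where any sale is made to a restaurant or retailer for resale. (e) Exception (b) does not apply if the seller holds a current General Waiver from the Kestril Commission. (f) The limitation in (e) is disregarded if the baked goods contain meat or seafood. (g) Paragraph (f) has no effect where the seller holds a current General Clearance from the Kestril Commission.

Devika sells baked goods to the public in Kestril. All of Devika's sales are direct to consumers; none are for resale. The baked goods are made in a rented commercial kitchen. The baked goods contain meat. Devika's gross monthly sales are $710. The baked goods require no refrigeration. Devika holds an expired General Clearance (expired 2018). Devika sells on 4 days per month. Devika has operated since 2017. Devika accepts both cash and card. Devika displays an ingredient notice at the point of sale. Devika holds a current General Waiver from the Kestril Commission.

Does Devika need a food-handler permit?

Exception (a) fails — the number of selling days per month is 4, not less than 3.
All of (b)'s requirements are met (an ingredient notice is displayed; the baked goods are shelf-stable). Under paragraphs (e)–(g): (e) operates (a current General Waiver is held), but is displaced by (f): (f) operates against (e): the baked goods contain meat. (g) does not operate here (the General Clearance is not current), so (f) stands. (b) remains available.
Exception (c) fails — the baked goods are made in a commercial kitchen, not a home kitchen.

No — exception (b) applies; Devika is not required to hold a food-handler permit.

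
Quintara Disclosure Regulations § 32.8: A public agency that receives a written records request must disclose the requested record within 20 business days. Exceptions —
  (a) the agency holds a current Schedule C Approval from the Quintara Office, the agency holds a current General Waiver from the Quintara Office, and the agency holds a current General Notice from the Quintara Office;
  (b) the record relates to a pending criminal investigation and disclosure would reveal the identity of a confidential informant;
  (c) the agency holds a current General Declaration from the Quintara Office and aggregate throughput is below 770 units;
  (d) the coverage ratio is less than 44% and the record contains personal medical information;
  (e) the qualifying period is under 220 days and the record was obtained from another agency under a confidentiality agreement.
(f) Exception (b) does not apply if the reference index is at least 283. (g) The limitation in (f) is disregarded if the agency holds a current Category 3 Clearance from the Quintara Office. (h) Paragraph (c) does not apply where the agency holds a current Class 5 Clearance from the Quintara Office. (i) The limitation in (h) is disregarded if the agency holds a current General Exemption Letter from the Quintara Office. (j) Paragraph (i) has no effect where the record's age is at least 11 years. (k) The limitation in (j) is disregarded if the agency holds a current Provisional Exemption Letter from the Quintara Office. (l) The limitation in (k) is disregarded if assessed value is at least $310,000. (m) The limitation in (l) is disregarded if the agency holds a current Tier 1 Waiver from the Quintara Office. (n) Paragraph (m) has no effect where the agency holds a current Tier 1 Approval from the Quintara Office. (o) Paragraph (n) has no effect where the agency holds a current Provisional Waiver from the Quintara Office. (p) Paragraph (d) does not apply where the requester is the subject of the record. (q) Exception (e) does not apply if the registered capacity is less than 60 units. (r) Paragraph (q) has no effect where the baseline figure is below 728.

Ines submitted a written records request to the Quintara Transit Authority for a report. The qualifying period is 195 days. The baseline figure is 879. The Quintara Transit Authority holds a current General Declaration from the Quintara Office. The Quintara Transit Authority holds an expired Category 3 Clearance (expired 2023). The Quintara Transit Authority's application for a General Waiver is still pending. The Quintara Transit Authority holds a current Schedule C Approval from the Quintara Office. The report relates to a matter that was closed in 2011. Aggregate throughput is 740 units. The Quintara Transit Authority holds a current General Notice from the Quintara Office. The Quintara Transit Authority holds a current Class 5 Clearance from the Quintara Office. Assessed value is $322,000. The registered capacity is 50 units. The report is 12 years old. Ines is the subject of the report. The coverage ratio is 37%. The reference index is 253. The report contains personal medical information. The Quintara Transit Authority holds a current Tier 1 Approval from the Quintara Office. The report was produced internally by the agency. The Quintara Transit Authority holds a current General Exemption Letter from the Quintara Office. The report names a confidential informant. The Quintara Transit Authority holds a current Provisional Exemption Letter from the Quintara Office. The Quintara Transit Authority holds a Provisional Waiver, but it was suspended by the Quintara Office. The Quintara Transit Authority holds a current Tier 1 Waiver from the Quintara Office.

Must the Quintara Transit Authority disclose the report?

Yes — the Quintara Transit Authority must disclose the report.

Exception (a) does not apply: there is no General Waiver in force.
Exception (b) requires that the record relates to a pending criminal investigation; but the report relates to a closed matter, so (b) is unavailable.
Exception (c): a current General Declaration is held; aggregate throughput is 740 units, below the 770 units limit — every condition holds. But applying paragraphs (h)–(o): (h) operates against (c): a current Class 5 Clearance is held. (i) would limit (h) — a current General Exemption Letter is held — but (j) sets (i) aside: (j) applies — the record's age is 12 years, meeting the 11 years threshold. (k) would limit (j) — a current Provisional Exemption Letter is held — but (l) sets (k) aside: (l) operates against (k): assessed value is $322,000, meeting the $310,000 threshold. (m) would limit (l) — a current Tier 1 Waiver is held — but (n) sets (m) aside: (n) operates against (m): a current Tier 1 Approval is held. (o) does not operate here (there is no Provisional Waiver in force), so (n) stands. (c) is therefore removed.
All of (d)'s requirements are met (the coverage ratio is 37%, less than the 44% limit; the report contains personal medical information). However, paragraph (p) must be considered: (p) operates — Ines is the subject of the report. Exception (d) does not apply.
Exception (e) fails — the report was produced internally.
None of the exceptions is available; § 32.8 applies in full.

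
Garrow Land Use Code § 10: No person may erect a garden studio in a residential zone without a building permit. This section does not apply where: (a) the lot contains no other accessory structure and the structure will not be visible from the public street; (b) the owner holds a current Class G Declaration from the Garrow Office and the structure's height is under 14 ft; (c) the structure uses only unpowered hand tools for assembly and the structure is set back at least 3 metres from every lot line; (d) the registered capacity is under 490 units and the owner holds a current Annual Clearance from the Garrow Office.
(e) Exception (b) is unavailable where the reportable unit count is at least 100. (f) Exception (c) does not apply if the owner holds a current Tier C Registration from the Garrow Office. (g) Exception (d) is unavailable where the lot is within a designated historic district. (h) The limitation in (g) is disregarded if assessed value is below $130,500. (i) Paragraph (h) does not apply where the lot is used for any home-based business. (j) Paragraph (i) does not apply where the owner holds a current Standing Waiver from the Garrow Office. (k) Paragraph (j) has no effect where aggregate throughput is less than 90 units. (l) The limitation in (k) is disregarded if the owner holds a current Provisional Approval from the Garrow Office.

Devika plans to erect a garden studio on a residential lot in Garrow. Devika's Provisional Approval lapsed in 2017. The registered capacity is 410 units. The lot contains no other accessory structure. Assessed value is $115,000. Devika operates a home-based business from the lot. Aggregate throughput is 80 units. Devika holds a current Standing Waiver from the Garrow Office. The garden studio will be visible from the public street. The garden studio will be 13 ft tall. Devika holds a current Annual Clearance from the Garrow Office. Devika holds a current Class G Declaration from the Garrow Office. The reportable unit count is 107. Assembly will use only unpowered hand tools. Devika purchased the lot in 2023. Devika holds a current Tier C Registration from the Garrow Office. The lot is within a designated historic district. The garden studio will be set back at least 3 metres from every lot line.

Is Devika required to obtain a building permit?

Exception (a) does not apply: the structure will be visible from the street.
All of (b)'s requirements are met (a current Class G Declaration is held; the structure's height is 13 ft, under the 14 ft limit). But: (e) operates against (b): the reportable unit count is 107, meeting the 100 threshold. (b) is therefore removed.
Exception (c) is satisfied on its face — assembly uses only hand tools; the setback is at least 3 m on every side. But: (f) is engaged — a current Tier C Registration is held. Exception (c) does not apply.
Exception (d) is satisfied on its face — the registered capacity is 410 units, under the 490 units limit; a current Annual Clearance is held. Turning to paragraphs (g)–(l): (g) operates against (d): the lot is in a historic district. (h) is engaged (assessed value is $115,000, below the $130,500 limit), but is itself disapplied by (i): (i) operates against (h): a home-based business operates on the lot. (j) applies (a current Standing Waiver is held), but is set aside by (k): (k) operates against (j): aggregate throughput is 80 units, less than the 90 units limit. (l), which would lift (k), is not triggered — no current Provisional Approval is held. Exception (d) does not apply.
No exception applies. The general rule governs.

Yes — Devika must obtain a building permit.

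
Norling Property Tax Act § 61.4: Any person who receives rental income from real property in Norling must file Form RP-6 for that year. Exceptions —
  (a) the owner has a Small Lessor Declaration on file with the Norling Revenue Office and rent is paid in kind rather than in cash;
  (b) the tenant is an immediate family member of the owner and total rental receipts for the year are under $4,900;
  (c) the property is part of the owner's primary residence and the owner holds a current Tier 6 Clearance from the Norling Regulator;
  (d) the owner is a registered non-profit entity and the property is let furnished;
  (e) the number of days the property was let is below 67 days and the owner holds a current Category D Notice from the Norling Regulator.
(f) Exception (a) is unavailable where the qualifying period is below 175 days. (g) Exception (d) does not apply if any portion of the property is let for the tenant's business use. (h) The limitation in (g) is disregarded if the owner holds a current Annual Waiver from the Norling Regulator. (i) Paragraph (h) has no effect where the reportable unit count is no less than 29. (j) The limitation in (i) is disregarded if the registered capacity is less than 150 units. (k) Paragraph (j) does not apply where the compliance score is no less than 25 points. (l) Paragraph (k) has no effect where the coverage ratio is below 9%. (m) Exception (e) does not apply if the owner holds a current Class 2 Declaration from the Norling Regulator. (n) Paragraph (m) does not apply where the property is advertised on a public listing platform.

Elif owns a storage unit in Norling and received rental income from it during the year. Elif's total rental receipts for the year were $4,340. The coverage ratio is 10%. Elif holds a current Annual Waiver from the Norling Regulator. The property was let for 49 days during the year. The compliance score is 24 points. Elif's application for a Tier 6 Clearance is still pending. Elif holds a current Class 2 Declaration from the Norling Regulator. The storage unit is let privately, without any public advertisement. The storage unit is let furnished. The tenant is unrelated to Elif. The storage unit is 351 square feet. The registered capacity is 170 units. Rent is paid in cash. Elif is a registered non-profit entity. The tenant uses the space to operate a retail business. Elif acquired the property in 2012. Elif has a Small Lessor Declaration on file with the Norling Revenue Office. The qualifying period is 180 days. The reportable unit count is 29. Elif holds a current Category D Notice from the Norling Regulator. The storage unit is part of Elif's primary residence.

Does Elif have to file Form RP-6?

Exception (a) does not apply: rent is paid in cash.
Exception (b) requires that the tenant is an immediate family member of the owner; but the tenant is unrelated to the owner, so (b) is unavailable.
Exception (c) does not apply: the Tier 6 Clearance is not current.
Exception (d)'s conditions are all satisfied: Elif is a registered non-profit; the property is let furnished. However, paragraphs (g)–(l) must be considered: (g) operates against (d): the space is let for business use. (h) is engaged (a current Annual Waiver is held), but yields to (i): (i) operates against (h): the reportable unit count is 29, meeting the 29 threshold. (j), which would lift (i), is inapplicable — the registered capacity is 170 units, not less than 150 units. So (d) is unavailable.
All of (e)'s requirements are met (the number of days the property was let is 49 days, below the 67 days limit; a current Category D Notice is held). But: (m) operates against (e): a current Class 2 Declaration is held. (n), which would lift (m), does not operate here — the property is let privately without advertisement. So (e) is unavailable.
No exception is made out. Elif falls within the general rule.

Yes — Elif must file Form RP-6.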